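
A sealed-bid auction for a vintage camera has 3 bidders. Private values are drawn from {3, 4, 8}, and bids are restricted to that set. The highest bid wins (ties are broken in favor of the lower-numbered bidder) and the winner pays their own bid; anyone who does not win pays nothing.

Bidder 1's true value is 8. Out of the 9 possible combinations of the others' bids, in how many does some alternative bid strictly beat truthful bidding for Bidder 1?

Others bid (3, 3): truth gives 0; bid 3 gives 5 > 0. Violating.
Others bid (3, 4): truth gives 0; bid 4 gives 4 > 0. Violating.
Others bid (4, 3): truth gives 0; bid 4 gives 4 > 0. Violating.
Others bid (4, 4): truth gives 0; bid 4 gives 4 > 0. Violating.
Others bid (3, 8): truth gives 0; no alternative beats it.
Others bid (4, 8): truth gives 0; no alternative beats it.
(Checking all 9 profiles: 4 have a profitable deviation, 5 do not.)

4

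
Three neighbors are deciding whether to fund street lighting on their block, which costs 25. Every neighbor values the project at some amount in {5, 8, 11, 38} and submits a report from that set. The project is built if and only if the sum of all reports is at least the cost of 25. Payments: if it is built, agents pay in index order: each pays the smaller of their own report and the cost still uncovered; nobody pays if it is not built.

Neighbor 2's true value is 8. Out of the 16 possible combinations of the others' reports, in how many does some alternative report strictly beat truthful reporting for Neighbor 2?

4

Others report (5, 38): truth gives 0; report 5 gives 3 > 0. Violating.
Others report (8, 38): truth gives 0; report 5 gives 3 > 0. Violating.
Others report (11, 11): truth gives 0; report 5 gives 3 > 0. Violating.
Others report (11, 38): truth gives 0; report 5 gives 3 > 0. Violating.
Others report (5, 5): truth gives 0; no alternative beats it.
Others report (5, 8): truth gives 0; no alternative beats it.
(Checking all 16 profiles: 4 have a profitable deviation, 12 do not.)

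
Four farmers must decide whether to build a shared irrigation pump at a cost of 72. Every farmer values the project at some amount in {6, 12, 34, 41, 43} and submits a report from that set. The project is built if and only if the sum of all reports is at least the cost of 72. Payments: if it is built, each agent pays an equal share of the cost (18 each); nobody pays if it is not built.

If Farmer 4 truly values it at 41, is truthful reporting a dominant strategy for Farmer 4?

No

Consider the case where Farmer 1 reports 6, Farmer 2 reports 12 and Farmer 3 reports 12.
Truthful report 41: project not built, utility 0.
Report 43 instead: project built, pays 18, utility 41 - 18 = 23.
Since 23 > 0, reporting 43 is strictly better here, so truthful reporting is not dominant.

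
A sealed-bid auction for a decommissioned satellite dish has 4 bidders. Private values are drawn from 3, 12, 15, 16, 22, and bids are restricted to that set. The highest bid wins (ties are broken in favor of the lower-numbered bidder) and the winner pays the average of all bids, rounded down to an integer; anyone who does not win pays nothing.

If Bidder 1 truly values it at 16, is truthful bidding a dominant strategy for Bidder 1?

Consider the case where Bidder 2 bids 3, Bidder 3 bids 3 and Bidder 4 bids 3.
Truthful bid 16: wins, pays 6, utility 16 - 6 = 10.
Bid 3 instead: wins, pays 3, utility 16 - 3 = 13.
Since 13 > 10, bidding 3 is strictly better here, so truthful bidding is not dominant.

No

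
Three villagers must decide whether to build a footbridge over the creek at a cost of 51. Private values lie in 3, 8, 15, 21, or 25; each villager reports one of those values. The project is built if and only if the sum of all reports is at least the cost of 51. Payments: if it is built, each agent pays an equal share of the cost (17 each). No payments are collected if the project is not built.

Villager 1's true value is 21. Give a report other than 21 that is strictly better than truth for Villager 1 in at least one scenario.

Suppose Villager 2 reports 3 and Villager 3 reports 25.
Report 21: project not built, utility 0.
Report 25: project built, pays 17, utility 21 - 17 = 4.
So reporting 25 beats truth here (4 > 0).

25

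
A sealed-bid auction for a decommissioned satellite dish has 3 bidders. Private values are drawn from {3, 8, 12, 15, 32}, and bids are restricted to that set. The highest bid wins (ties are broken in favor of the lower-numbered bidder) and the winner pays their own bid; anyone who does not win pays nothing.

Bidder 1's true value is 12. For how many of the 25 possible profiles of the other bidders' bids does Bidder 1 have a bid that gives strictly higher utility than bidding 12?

Others bid (3, 3): truth gives 0; bid 3 gives 9 > 0. Violating.
Others bid (3, 8): truth gives 0; bid 8 gives 4 > 0. Violating.
Others bid (8, 3): truth gives 0; bid 8 gives 4 > 0. Violating.
Others bid (8, 8): truth gives 0; bid 8 gives 4 > 0. Violating.
Others bid (3, 12): truth gives 0; no alternative beats it.
Others bid (3, 15): truth gives 0; no alternative beats it.
(Checking all 25 profiles: 4 have a profitable deviation, 21 do not.)

4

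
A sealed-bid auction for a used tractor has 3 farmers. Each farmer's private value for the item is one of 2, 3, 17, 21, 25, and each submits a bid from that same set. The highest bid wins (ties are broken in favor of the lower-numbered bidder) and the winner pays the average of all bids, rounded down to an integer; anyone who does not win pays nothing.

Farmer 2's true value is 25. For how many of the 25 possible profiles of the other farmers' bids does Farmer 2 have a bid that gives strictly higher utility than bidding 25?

12

Others bid (2, 2): truth gives 16; bid 3 gives 23 > 16. Violating.
Others bid (2, 3): truth gives 15; bid 3 gives 23 > 15. Violating.
Others bid (2, 17): truth gives 11; bid 17 gives 13 > 11. Violating.
Others bid (2, 21): truth gives 9; bid 21 gives 11 > 9. Violating.
Others bid (2, 25): truth gives 8; no alternative beats it.
Others bid (3, 25): truth gives 8; no alternative beats it.
(Checking all 25 profiles: 12 have a profitable deviation, 13 do not.)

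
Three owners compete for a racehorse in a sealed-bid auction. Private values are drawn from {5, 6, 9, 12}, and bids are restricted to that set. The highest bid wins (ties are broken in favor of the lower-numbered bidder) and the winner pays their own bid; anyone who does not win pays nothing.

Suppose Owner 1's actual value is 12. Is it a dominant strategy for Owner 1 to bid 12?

No

Consider the case where Owner 2 bids 5 and Owner 3 bids 5.
Truthful bid 12: wins, pays 12, utility 12 - 12 = 0.
Bid 5 instead: wins, pays 5, utility 12 - 5 = 7.
Since 7 > 0, bidding 5 is strictly better here, so truthful bidding is not dominant.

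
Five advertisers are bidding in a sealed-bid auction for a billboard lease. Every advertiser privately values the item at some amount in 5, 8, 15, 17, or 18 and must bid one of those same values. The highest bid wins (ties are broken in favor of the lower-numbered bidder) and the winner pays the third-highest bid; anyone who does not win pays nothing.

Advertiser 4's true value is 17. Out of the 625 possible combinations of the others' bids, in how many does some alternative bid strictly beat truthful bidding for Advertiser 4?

108

Others bid (5, 5, 5, 18): truth gives 0; bid 18 gives 12 > 0. Violating.
Others bid (5, 5, 8, 18): truth gives 0; bid 18 gives 9 > 0. Violating.
Others bid (5, 5, 15, 18): truth gives 0; bid 18 gives 2 > 0. Violating.
Others bid (5, 5, 17, 5): truth gives 0; bid 18 gives 12 > 0. Violating.
Others bid (5, 5, 5, 5): truth gives 12; no alternative beats it.
Others bid (5, 5, 5, 8): truth gives 12; no alternative beats it.
(Checking all 625 profiles: 108 have a profitable deviation, 517 do not.)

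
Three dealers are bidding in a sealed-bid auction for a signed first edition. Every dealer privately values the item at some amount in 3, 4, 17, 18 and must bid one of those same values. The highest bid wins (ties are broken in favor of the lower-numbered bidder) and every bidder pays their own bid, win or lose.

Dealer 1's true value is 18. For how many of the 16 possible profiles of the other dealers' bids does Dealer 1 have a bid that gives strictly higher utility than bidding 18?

Others bid (3, 3): truth gives 0; bid 3 gives 15 > 0. Violating.
Others bid (3, 4): truth gives 0; bid 4 gives 14 > 0. Violating.
Others bid (3, 17): truth gives 0; bid 17 gives 1 > 0. Violating.
Others bid (4, 3): truth gives 0; bid 4 gives 14 > 0. Violating.
Others bid (3, 18): truth gives 0; no alternative beats it.
Others bid (4, 18): truth gives 0; no alternative beats it.
(Checking all 16 profiles: 9 have a profitable deviation, 7 do not.)

9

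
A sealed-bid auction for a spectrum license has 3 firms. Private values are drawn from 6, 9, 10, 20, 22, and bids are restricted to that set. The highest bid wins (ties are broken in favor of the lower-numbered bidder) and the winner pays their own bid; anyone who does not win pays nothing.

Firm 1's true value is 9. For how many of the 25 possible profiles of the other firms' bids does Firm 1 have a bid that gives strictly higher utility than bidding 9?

Others bid (6, 6): truth gives 0; bid 6 gives 3 > 0. Violating.
Others bid (6, 9): truth gives 0; no alternative beats it.
Others bid (6, 10): truth gives 0; no alternative beats it.
(Checking all 25 profiles: 1 has a profitable deviation, 24 do not.)

1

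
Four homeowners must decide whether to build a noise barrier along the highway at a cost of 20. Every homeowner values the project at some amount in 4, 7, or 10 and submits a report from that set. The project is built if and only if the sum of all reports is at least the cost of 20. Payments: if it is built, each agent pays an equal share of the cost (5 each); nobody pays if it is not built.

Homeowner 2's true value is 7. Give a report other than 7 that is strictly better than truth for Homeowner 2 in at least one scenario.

Suppose Homeowner 1 reports 4, Homeowner 3 reports 4 and Homeowner 4 reports 4.
Report 7: project not built, utility 0.
Report 10: project built, pays 5, utility 7 - 5 = 2.
So reporting 10 beats truth here (2 > 0).

10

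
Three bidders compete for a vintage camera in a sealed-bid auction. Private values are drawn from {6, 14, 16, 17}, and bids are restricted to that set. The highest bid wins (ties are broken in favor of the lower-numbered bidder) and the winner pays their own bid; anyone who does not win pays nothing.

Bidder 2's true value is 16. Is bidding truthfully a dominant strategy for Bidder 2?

No

Consider the case where Bidder 1 bids 6 and Bidder 3 bids 6.
Truthful bid 16: wins, pays 16, utility 16 - 16 = 0.
Bid 14 instead: wins, pays 14, utility 16 - 14 = 2.
Since 2 > 0, bidding 14 is strictly better here, so truthful bidding is not dominant.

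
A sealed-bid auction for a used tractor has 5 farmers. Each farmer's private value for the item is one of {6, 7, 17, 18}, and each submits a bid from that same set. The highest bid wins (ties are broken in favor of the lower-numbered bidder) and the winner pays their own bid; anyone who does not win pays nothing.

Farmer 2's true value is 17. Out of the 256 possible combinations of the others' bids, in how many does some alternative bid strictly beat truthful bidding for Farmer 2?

8

Others bid (6, 6, 6, 6): truth gives 0; bid 7 gives 10 > 0. Violating.
Others bid (6, 6, 6, 7): truth gives 0; bid 7 gives 10 > 0. Violating.
Others bid (6, 6, 7, 6): truth gives 0; bid 7 gives 10 > 0. Violating.
Others bid (6, 6, 7, 7): truth gives 0; bid 7 gives 10 > 0. Violating.
Others bid (6, 6, 6, 17): truth gives 0; no alternative beats it.
Others bid (6, 6, 6, 18): truth gives 0; no alternative beats it.
(Checking all 256 profiles: 8 have a profitable deviation, 248 do not.)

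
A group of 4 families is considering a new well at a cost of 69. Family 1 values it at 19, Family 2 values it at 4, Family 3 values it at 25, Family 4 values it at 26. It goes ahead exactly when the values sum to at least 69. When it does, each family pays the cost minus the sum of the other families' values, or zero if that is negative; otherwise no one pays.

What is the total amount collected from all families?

Total value 74 ≥ cost 69, so it is built.
Family 1: others sum to 55; max(0, 69 - 55) = 14.
Family 2: others sum to 70; max(0, 69 - 70) = 0.
Family 3: others sum to 49; max(0, 69 - 49) = 20.
Family 4: others sum to 48; max(0, 69 - 48) = 21.
Total collected = 14 + 0 + 20 + 21 = 55.

55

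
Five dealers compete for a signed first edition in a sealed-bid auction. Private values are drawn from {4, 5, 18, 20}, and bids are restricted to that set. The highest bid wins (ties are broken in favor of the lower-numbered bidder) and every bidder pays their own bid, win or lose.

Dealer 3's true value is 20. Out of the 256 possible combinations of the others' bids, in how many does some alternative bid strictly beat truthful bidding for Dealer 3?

148

Others bid (4, 4, 4, 4): truth gives 0; bid 5 gives 15 > 0. Violating.
Others bid (4, 4, 4, 5): truth gives 0; bid 5 gives 15 > 0. Violating.
Others bid (4, 4, 4, 18): truth gives 0; bid 18 gives 2 > 0. Violating.
Others bid (4, 4, 5, 4): truth gives 0; bid 5 gives 15 > 0. Violating.
Others bid (4, 4, 4, 20): truth gives 0; no alternative beats it.
Others bid (4, 4, 5, 20): truth gives 0; no alternative beats it.
(Checking all 256 profiles: 148 have a profitable deviation, 108 do not.)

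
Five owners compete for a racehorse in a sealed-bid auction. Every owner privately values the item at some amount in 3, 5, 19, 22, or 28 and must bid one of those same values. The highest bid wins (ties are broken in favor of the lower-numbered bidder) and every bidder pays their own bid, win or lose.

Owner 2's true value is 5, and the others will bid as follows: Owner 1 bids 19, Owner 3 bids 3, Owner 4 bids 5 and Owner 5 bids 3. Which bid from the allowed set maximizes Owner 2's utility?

Bid 3: loses but pays 3, utility -3.
Bid 5: loses but pays 5, utility -5.
Bid 19: loses but pays 19, utility -19.
Bid 22: wins, pays 22, utility 5 - 22 = -17.
Bid 28: wins, pays 28, utility 5 - 28 = -23.
The best choice is 3 with utility -3.

3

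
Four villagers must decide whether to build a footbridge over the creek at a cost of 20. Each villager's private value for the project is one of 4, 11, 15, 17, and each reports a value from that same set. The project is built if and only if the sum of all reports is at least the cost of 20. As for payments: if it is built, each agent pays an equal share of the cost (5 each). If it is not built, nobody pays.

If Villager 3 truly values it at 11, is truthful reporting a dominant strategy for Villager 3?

Check each profile of the others' reports and compare truth against every alternative report.
Others report (4, 4, 4): truth gives 6, best alternative gives 6.
Others report (4, 4, 11): truth gives 6, best alternative gives 6.
Others report (4, 4, 15): truth gives 6, best alternative gives 6.
Others report (4, 4, 17): truth gives 6, best alternative gives 6.
Others report (4, 11, 4): truth gives 6, best alternative gives 6.
Others report (4, 11, 11): truth gives 6, best alternative gives 6.
(Remaining 58 profiles checked similarly; truth is weakly best in each.)
In every case the truthful report is at least as good as any alternative, so it is a dominant strategy.

Yes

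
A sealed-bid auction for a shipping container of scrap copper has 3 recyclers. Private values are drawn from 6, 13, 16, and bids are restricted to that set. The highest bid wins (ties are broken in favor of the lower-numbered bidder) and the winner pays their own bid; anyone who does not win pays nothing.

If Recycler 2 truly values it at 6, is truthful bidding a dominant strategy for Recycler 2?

Check each profile of the others' bids and compare truth against every alternative bid.
Others bid (6, 6): truth gives 0, best alternative gives -7.
Others bid (6, 13): truth gives 0, best alternative gives -7.
Others bid (6, 16): truth gives 0, best alternative gives 0.
Others bid (13, 6): truth gives 0, best alternative gives 0.
Others bid (13, 13): truth gives 0, best alternative gives 0.
Others bid (13, 16): truth gives 0, best alternative gives 0.
(Remaining 3 profiles checked similarly; truth is weakly best in each.)
In every case the truthful bid is at least as good as any alternative, so it is a dominant strategy.

Yes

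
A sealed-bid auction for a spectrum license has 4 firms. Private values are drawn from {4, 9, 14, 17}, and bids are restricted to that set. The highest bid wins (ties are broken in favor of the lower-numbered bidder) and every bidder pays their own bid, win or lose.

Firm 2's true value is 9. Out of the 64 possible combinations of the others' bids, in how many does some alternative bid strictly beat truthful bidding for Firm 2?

60

Others bid (4, 4, 14): truth gives -9; bid 4 gives -4 > -9. Violating.
Others bid (4, 4, 17): truth gives -9; bid 4 gives -4 > -9. Violating.
Others bid (4, 9, 14): truth gives -9; bid 4 gives -4 > -9. Violating.
Others bid (4, 9, 17): truth gives -9; bid 4 gives -4 > -9. Violating.
Others bid (4, 4, 4): truth gives 0; no alternative beats it.
Others bid (4, 4, 9): truth gives 0; no alternative beats it.
(Checking all 64 profiles: 60 have a profitable deviation, 4 do not.)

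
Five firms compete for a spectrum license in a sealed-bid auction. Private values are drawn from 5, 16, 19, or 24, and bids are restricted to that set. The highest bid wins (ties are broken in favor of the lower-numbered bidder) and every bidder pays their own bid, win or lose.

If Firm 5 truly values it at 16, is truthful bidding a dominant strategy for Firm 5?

No

Consider the case where Firm 1 bids 5, Firm 2 bids 5, Firm 3 bids 5 and Firm 4 bids 16.
Truthful bid 16: loses but pays 16, utility -16.
Bid 5 instead: loses but pays 5, utility -5.
Since -5 > -16, bidding 5 is strictly better here, so truthful bidding is not dominant.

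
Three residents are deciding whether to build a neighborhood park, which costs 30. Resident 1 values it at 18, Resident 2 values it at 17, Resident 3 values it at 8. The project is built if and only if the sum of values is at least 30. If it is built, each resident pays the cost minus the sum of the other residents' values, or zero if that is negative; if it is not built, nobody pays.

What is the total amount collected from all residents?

Total value 43 ≥ cost 30, so it is built.
Resident 1: others sum to 25; max(0, 30 - 25) = 5.
Resident 2: others sum to 26; max(0, 30 - 26) = 4.
Resident 3: others sum to 35; max(0, 30 - 35) = 0.
Total collected = 5 + 4 + 0 = 9.

9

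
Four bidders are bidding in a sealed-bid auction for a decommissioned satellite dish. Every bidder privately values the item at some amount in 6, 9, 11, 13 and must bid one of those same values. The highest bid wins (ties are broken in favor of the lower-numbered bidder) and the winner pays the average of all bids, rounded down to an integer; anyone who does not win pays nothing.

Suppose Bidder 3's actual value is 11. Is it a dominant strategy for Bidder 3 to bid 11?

No

Consider the case where Bidder 1 bids 6, Bidder 2 bids 6 and Bidder 4 bids 6.
Truthful bid 11: wins, pays 7, utility 11 - 7 = 4.
Bid 9 instead: wins, pays 6, utility 11 - 6 = 5.
Since 5 > 4, bidding 9 is strictly better here, so truthful bidding is not dominant.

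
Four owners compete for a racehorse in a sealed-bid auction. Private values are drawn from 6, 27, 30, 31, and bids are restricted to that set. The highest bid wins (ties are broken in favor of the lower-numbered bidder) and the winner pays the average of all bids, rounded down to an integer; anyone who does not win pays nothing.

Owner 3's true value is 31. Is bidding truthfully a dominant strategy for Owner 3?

No

Consider the case where Owner 1 bids 6, Owner 2 bids 6 and Owner 4 bids 6.
Truthful bid 31: wins, pays 12, utility 31 - 12 = 19.
Bid 27 instead: wins, pays 11, utility 31 - 11 = 20.
Since 20 > 19, bidding 27 is strictly better here, so truthful bidding is not dominant.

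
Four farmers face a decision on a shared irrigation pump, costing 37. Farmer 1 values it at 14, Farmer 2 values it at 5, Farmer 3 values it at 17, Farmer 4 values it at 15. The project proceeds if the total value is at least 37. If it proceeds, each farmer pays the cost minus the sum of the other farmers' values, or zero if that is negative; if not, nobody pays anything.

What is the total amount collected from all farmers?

4

Total value 51 ≥ cost 37, so it is built.
Farmer 1: others sum to 37; max(0, 37 - 37) = 0.
Farmer 2: others sum to 46; max(0, 37 - 46) = 0.
Farmer 3: others sum to 34; max(0, 37 - 34) = 3.
Farmer 4: others sum to 36; max(0, 37 - 36) = 1.
Total collected = 0 + 0 + 3 + 1 = 4.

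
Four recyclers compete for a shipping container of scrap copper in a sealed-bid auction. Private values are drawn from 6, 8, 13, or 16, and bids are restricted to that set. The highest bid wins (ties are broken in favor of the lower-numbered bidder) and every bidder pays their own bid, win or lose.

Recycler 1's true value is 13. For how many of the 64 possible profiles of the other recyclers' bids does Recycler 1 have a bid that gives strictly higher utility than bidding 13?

45

Others bid (6, 6, 6): truth gives 0; bid 6 gives 7 > 0. Violating.
Others bid (6, 6, 8): truth gives 0; bid 8 gives 5 > 0. Violating.
Others bid (6, 6, 16): truth gives -13; bid 16 gives -3 > -13. Violating.
Others bid (6, 8, 6): truth gives 0; bid 8 gives 5 > 0. Violating.
Others bid (6, 6, 13): truth gives 0; no alternative beats it.
Others bid (6, 8, 13): truth gives 0; no alternative beats it.
(Checking all 64 profiles: 45 have a profitable deviation, 19 do not.)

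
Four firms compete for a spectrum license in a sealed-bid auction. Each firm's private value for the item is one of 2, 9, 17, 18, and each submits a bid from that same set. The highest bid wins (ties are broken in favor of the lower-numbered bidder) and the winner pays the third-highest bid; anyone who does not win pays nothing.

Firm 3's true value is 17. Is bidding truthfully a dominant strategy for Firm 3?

No

Consider the case where Firm 1 bids 2, Firm 2 bids 2 and Firm 4 bids 18.
Truthful bid 17: loses, pays 0, utility 0.
Bid 18 instead: wins, pays 2, utility 17 - 2 = 15.
Since 15 > 0, bidding 18 is strictly better here, so truthful bidding is not dominant.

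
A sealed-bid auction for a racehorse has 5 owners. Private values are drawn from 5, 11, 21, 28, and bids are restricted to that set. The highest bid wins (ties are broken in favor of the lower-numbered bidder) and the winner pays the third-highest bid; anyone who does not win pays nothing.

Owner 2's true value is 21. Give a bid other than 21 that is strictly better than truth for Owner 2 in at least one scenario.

28

Suppose Owner 1 bids 5, Owner 3 bids 5, Owner 4 bids 5 and Owner 5 bids 28.
Bid 21: loses, pays 0, utility 0.
Bid 28: wins, pays 5, utility 21 - 5 = 16.
So bidding 28 beats truth here (16 > 0).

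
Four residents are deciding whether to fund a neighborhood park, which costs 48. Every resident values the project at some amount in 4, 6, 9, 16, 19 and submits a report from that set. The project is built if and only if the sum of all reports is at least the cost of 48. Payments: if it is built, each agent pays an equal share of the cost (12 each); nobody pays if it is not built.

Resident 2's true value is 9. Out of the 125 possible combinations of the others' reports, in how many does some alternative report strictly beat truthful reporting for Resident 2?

Others report (4, 16, 19): truth gives -3; report 4 gives 0 > -3. Violating.
Others report (4, 19, 16): truth gives -3; report 4 gives 0 > -3. Violating.
Others report (4, 19, 19): truth gives -3; report 4 gives 0 > -3. Violating.
Others report (6, 16, 19): truth gives -3; report 4 gives 0 > -3. Violating.
Others report (4, 4, 4): truth gives 0; no alternative beats it.
Others report (4, 4, 6): truth gives 0; no alternative beats it.
(Checking all 125 profiles: 18 have a profitable deviation, 107 do not.)

18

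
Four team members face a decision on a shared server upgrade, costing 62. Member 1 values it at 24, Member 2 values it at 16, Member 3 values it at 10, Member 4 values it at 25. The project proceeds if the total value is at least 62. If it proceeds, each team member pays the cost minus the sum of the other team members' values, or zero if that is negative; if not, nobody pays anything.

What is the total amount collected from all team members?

Total value 75 ≥ cost 62, so it is built.
Member 1: others sum to 51; max(0, 62 - 51) = 11.
Member 2: others sum to 59; max(0, 62 - 59) = 3.
Member 3: others sum to 65; max(0, 62 - 65) = 0.
Member 4: others sum to 50; max(0, 62 - 50) = 12.
Total collected = 11 + 3 + 0 + 12 = 26.

26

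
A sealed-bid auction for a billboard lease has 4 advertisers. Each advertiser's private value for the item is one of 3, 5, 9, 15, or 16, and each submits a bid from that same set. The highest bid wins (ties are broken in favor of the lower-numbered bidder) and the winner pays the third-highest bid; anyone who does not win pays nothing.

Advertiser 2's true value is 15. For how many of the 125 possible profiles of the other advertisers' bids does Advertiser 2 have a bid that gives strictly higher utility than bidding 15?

27

Others bid (3, 3, 16): truth gives 0; bid 16 gives 12 > 0. Violating.
Others bid (3, 5, 16): truth gives 0; bid 16 gives 10 > 0. Violating.
Others bid (3, 9, 16): truth gives 0; bid 16 gives 6 > 0. Violating.
Others bid (3, 16, 3): truth gives 0; bid 16 gives 12 > 0. Violating.
Others bid (3, 3, 3): truth gives 12; no alternative beats it.
Others bid (3, 3, 5): truth gives 12; no alternative beats it.
(Checking all 125 profiles: 27 have a profitable deviation, 98 do not.)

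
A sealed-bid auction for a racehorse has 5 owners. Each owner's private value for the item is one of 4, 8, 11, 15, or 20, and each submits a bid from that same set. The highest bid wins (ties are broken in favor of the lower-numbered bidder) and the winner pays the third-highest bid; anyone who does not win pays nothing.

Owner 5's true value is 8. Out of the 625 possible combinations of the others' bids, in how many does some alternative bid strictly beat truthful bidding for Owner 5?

Others bid (4, 4, 4, 8): truth gives 0; bid 11 gives 4 > 0. Violating.
Others bid (4, 4, 4, 11): truth gives 0; bid 15 gives 4 > 0. Violating.
Others bid (4, 4, 4, 15): truth gives 0; bid 20 gives 4 > 0. Violating.
Others bid (4, 4, 8, 4): truth gives 0; bid 11 gives 4 > 0. Violating.
Others bid (4, 4, 4, 4): truth gives 4; no alternative beats it.
Others bid (4, 4, 4, 20): truth gives 0; no alternative beats it.
(Checking all 625 profiles: 12 have a profitable deviation, 613 do not.)

12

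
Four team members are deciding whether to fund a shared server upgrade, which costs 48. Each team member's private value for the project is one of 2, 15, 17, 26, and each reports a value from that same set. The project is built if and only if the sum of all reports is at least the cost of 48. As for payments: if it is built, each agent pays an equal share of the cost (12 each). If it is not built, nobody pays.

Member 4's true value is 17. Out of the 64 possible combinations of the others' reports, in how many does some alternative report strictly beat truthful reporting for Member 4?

3

Others report (2, 2, 26): truth gives 0; report 26 gives 5 > 0. Violating.
Others report (2, 26, 2): truth gives 0; report 26 gives 5 > 0. Violating.
Others report (26, 2, 2): truth gives 0; report 26 gives 5 > 0. Violating.
Others report (2, 2, 2): truth gives 0; no alternative beats it.
Others report (2, 2, 15): truth gives 0; no alternative beats it.
(Checking all 64 profiles: 3 have a profitable deviation, 61 do not.)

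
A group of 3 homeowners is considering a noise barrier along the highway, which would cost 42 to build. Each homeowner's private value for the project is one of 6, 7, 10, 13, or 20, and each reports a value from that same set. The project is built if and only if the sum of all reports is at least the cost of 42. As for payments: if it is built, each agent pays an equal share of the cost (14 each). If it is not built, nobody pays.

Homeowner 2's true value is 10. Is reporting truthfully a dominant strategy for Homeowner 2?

Consider the case where Homeowner 1 reports 13 and Homeowner 3 reports 20.
Truthful report 10: project built, pays 14, utility 10 - 14 = -4.
Report 6 instead: project not built, utility 0.
Since 0 > -4, reporting 6 is strictly better here, so truthful reporting is not dominant.

No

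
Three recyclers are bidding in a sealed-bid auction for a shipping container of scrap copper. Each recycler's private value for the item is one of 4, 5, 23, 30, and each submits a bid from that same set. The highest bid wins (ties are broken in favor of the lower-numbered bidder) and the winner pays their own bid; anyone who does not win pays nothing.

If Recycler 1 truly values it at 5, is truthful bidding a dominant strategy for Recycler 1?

No

Consider the case where Recycler 2 bids 4 and Recycler 3 bids 4.
Truthful bid 5: wins, pays 5, utility 5 - 5 = 0.
Bid 4 instead: wins, pays 4, utility 5 - 4 = 1.
Since 1 > 0, bidding 4 is strictly better here, so truthful bidding is not dominant.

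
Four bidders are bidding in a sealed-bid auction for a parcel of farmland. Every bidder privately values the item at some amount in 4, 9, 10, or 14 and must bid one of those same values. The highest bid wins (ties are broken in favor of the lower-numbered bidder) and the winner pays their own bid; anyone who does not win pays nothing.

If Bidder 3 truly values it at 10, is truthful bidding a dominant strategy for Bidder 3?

No

Consider the case where Bidder 1 bids 4, Bidder 2 bids 4 and Bidder 4 bids 4.
Truthful bid 10: wins, pays 10, utility 10 - 10 = 0.
Bid 9 instead: wins, pays 9, utility 10 - 9 = 1.
Since 1 > 0, bidding 9 is strictly better here, so truthful bidding is not dominant.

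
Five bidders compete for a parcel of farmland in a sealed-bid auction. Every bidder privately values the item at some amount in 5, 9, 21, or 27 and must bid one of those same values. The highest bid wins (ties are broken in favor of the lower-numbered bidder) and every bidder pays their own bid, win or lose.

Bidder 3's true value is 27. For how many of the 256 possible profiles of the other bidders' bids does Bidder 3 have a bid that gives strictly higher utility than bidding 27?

Others bid (5, 5, 5, 5): truth gives 0; bid 9 gives 18 > 0. Violating.
Others bid (5, 5, 5, 9): truth gives 0; bid 9 gives 18 > 0. Violating.
Others bid (5, 5, 5, 21): truth gives 0; bid 21 gives 6 > 0. Violating.
Others bid (5, 5, 9, 5): truth gives 0; bid 9 gives 18 > 0. Violating.
Others bid (5, 5, 5, 27): truth gives 0; no alternative beats it.
Others bid (5, 5, 9, 27): truth gives 0; no alternative beats it.
(Checking all 256 profiles: 148 have a profitable deviation, 108 do not.)

148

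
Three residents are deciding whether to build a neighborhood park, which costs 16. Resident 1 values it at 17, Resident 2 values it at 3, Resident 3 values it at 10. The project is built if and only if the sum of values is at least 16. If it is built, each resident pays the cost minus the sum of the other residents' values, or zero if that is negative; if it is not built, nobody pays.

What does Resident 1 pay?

Total value 30 ≥ cost 16, so the project is built.
The other residents' values sum to 13.
Cost minus that sum is 16 - 13 = 3.

3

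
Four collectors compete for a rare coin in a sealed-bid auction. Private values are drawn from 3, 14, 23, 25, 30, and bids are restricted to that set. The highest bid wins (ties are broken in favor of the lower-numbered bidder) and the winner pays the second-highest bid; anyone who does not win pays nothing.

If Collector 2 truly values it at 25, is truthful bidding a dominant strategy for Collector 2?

Check each profile of the others' bids and compare truth against every alternative bid.
Others bid (3, 3, 3): truth gives 22, best alternative gives 22.
Others bid (3, 3, 14): truth gives 11, best alternative gives 11.
Others bid (3, 14, 3): truth gives 11, best alternative gives 11.
Others bid (3, 14, 14): truth gives 11, best alternative gives 11.
Others bid (14, 3, 3): truth gives 11, best alternative gives 11.
Others bid (14, 3, 14): truth gives 11, best alternative gives 11.
(Remaining 119 profiles checked similarly; truth is weakly best in each.)
In every case the truthful bid is at least as good as any alternative, so it is a dominant strategy.

Yes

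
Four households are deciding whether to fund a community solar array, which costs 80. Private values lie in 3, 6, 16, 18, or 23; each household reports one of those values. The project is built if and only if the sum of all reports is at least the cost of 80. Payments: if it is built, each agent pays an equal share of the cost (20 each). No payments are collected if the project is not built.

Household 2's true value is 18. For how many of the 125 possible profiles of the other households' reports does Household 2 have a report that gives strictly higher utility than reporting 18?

7

Others report (16, 23, 23): truth gives -2; report 3 gives 0 > -2. Violating.
Others report (18, 23, 23): truth gives -2; report 3 gives 0 > -2. Violating.
Others report (23, 16, 23): truth gives -2; report 3 gives 0 > -2. Violating.
Others report (23, 18, 23): truth gives -2; report 3 gives 0 > -2. Violating.
Others report (3, 3, 3): truth gives 0; no alternative beats it.
Others report (3, 3, 6): truth gives 0; no alternative beats it.
(Checking all 125 profiles: 7 have a profitable deviation, 118 do not.)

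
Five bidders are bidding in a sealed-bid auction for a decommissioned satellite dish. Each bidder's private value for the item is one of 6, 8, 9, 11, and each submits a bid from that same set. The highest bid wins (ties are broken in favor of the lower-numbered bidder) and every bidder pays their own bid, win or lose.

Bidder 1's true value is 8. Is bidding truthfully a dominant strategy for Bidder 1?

Consider the case where Bidder 2 bids 6, Bidder 3 bids 6, Bidder 4 bids 6 and Bidder 5 bids 6.
Truthful bid 8: wins, pays 8, utility 8 - 8 = 0.
Bid 6 instead: wins, pays 6, utility 8 - 6 = 2.
Since 2 > 0, bidding 6 is strictly better here, so truthful bidding is not dominant.

No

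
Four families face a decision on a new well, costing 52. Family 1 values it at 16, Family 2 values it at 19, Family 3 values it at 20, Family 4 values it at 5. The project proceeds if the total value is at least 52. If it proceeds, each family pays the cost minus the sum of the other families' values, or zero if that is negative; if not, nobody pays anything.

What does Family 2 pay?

Total value 60 ≥ cost 52, so the project is built.
The other families' values sum to 41.
Cost minus that sum is 52 - 41 = 11.

11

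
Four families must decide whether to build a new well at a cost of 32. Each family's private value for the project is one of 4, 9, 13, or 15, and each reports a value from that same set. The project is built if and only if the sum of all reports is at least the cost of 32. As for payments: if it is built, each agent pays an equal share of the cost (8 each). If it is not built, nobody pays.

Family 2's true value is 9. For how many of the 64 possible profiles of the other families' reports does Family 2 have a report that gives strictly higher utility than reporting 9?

9

Others report (4, 4, 9): truth gives 0; report 15 gives 1 > 0. Violating.
Others report (4, 4, 13): truth gives 0; report 13 gives 1 > 0. Violating.
Others report (4, 9, 4): truth gives 0; report 15 gives 1 > 0. Violating.
Others report (4, 9, 9): truth gives 0; report 13 gives 1 > 0. Violating.
Others report (4, 4, 4): truth gives 0; no alternative beats it.
Others report (4, 4, 15): truth gives 1; no alternative beats it.
(Checking all 64 profiles: 9 have a profitable deviation, 55 do not.)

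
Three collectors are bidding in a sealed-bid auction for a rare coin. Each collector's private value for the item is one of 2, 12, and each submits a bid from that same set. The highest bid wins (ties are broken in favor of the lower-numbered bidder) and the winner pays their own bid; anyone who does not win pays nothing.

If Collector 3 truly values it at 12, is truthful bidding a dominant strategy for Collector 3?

Yes

Check each profile of the others' bids and compare truth against every alternative bid.
Others bid (2, 2): truth gives 0, best alternative gives 0.
Others bid (2, 12): truth gives 0, best alternative gives 0.
Others bid (12, 2): truth gives 0, best alternative gives 0.
Others bid (12, 12): truth gives 0, best alternative gives 0.
In every case the truthful bid is at least as good as any alternative, so it is a dominant strategy.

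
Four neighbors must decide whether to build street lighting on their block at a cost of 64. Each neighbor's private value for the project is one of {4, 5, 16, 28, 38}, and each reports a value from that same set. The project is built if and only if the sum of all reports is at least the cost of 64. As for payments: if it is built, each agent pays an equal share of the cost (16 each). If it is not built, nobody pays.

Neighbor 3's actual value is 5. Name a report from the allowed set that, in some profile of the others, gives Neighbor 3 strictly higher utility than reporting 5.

4

Suppose Neighbor 1 reports 5, Neighbor 2 reports 16 and Neighbor 4 reports 38.
Report 5: project built, pays 16, utility 5 - 16 = -11.
Report 4: project not built, utility 0.
So reporting 4 beats truth here (0 > -11).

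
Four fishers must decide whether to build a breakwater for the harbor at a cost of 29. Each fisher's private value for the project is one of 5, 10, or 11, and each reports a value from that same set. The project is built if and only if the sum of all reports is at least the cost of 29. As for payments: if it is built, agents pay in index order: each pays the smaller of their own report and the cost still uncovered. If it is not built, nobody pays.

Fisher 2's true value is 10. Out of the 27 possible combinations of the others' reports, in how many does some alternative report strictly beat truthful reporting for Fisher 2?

20

Others report (5, 10, 10): truth gives 0; report 5 gives 5 > 0. Violating.
Others report (5, 10, 11): truth gives 0; report 5 gives 5 > 0. Violating.
Others report (5, 11, 10): truth gives 0; report 5 gives 5 > 0. Violating.
Others report (5, 11, 11): truth gives 0; report 5 gives 5 > 0. Violating.
Others report (5, 5, 5): truth gives 0; no alternative beats it.
Others report (5, 5, 10): truth gives 0; no alternative beats it.
(Checking all 27 profiles: 20 have a profitable deviation, 7 do not.)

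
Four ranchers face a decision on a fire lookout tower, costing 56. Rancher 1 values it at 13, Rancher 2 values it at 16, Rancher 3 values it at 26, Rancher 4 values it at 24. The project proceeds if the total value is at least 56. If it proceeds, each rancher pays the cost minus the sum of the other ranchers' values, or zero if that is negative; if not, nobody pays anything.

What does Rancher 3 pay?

3

Total value 79 ≥ cost 56, so the project is built.
The other ranchers' values sum to 53.
Cost minus that sum is 56 - 53 = 3.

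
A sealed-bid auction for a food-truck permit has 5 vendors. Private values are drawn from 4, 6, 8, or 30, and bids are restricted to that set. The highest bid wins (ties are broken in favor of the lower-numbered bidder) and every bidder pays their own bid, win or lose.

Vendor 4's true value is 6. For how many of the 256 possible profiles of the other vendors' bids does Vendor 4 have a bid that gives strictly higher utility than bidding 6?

Others bid (4, 4, 4, 8): truth gives -6; bid 8 gives -2 > -6. Violating.
Others bid (4, 4, 4, 30): truth gives -6; bid 4 gives -4 > -6. Violating.
Others bid (4, 4, 6, 4): truth gives -6; bid 8 gives -2 > -6. Violating.
Others bid (4, 4, 6, 6): truth gives -6; bid 8 gives -2 > -6. Violating.
Others bid (4, 4, 4, 4): truth gives 0; no alternative beats it.
Others bid (4, 4, 4, 6): truth gives 0; no alternative beats it.
(Checking all 256 profiles: 254 have a profitable deviation, 2 do not.)

254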